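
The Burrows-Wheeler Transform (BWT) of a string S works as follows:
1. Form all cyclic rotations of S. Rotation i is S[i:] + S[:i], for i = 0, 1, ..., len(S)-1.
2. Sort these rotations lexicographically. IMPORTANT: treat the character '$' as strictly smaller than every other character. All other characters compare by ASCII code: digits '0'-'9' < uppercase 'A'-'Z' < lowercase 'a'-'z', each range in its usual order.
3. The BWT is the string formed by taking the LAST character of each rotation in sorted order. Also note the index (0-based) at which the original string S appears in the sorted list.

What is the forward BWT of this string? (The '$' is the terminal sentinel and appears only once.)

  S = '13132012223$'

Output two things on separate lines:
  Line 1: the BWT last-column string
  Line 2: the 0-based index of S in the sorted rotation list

All 12 rotations (rotation i = S[i:]+S[:i]):
  rot[0] = 13132012223$
  rot[1] = 3132012223$1
  rot[2] = 132012223$13
  rot[3] = 32012223$131
  rot[4] = 2012223$1313
  rot[5] = 012223$13132
  rot[6] = 12223$131320
  rot[7] = 2223$1313201
  rot[8] = 223$13132012
  rot[9] = 23$131320122
  rot[10] = 3$1313201222
  rot[11] = $13132012223
Sorted (with $ < everything):
  sorted[0] = $13132012223  (last char: '3')
  sorted[1] = 012223$13132  (last char: '2')
  sorted[2] = 12223$131320  (last char: '0')
  sorted[3] = 13132012223$  (last char: '$')
  sorted[4] = 132012223$13  (last char: '3')
  sorted[5] = 2012223$1313  (last char: '3')
  sorted[6] = 2223$1313201  (last char: '1')
  sorted[7] = 223$13132012  (last char: '2')
  sorted[8] = 23$131320122  (last char: '2')
  sorted[9] = 3$1313201222  (last char: '2')
  sorted[10] = 3132012223$1  (last char: '1')
  sorted[11] = 32012223$131  (last char: '1')
Last column: 320$33122211
Original string S is at sorted index 3

Answer: 320$33122211
3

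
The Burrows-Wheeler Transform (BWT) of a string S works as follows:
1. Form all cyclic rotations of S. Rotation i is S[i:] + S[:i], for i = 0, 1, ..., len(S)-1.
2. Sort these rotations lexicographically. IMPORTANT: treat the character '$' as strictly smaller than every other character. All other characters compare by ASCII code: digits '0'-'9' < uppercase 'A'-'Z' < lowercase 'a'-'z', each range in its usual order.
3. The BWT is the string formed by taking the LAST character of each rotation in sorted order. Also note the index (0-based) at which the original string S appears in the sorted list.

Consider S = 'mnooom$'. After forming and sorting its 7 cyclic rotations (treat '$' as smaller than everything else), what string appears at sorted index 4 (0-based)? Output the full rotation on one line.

All 7 rotations (rotation i = S[i:]+S[:i]):
  rot[0] = mnooom$
  rot[1] = nooom$m
  rot[2] = ooom$mn
  rot[3] = oom$mno
  rot[4] = om$mnoo
  rot[5] = m$mnooo
  rot[6] = $mnooom
Sorted (with $ < everything):
  sorted[0] = $mnooom
  sorted[1] = m$mnooo
  sorted[2] = mnooom$
  sorted[3] = nooom$m
  sorted[4] = om$mnoo
  sorted[5] = oom$mno
  sorted[6] = ooom$mn
sorted[4] = om$mnoo

Answer: om$mnoo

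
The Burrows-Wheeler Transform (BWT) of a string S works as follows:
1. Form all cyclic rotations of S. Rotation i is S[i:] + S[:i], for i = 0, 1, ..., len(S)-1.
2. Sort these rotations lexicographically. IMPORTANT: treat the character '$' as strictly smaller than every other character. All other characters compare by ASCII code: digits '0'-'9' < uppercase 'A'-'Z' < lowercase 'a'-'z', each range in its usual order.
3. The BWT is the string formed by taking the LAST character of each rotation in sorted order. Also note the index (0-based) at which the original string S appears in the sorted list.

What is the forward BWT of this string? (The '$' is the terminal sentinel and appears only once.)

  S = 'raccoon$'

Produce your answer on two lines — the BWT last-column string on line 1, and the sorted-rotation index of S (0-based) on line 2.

All 8 rotations (rotation i = S[i:]+S[:i]):
  rot[0] = raccoon$
  rot[1] = accoon$r
  rot[2] = ccoon$ra
  rot[3] = coon$rac
  rot[4] = oon$racc
  rot[5] = on$racco
  rot[6] = n$raccoo
  rot[7] = $raccoon
Sorted (with $ < everything):
  sorted[0] = $raccoon  (last char: 'n')
  sorted[1] = accoon$r  (last char: 'r')
  sorted[2] = ccoon$ra  (last char: 'a')
  sorted[3] = coon$rac  (last char: 'c')
  sorted[4] = n$raccoo  (last char: 'o')
  sorted[5] = on$racco  (last char: 'o')
  sorted[6] = oon$racc  (last char: 'c')
  sorted[7] = raccoon$  (last char: '$')
Last column: nracooc$
Original string S is at sorted index 7

Answer: nracooc$
7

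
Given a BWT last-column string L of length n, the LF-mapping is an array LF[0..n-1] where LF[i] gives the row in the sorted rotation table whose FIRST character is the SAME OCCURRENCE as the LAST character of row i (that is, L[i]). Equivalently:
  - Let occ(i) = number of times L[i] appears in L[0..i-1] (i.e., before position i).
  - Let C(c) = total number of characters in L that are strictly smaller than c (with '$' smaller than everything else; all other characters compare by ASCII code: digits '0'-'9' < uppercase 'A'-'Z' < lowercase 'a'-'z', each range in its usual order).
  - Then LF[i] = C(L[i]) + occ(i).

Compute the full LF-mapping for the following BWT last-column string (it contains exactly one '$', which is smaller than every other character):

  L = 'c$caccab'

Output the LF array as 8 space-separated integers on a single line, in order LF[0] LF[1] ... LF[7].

Answer: 4 0 5 1 6 7 2 3

Derivation:
Char counts: '$':1, 'a':2, 'b':1, 'c':4
C (first-col start): C('$')=0, C('a')=1, C('b')=3, C('c')=4
L[0]='c': occ=0, LF[0]=C('c')+0=4+0=4
L[1]='$': occ=0, LF[1]=C('$')+0=0+0=0
L[2]='c': occ=1, LF[2]=C('c')+1=4+1=5
L[3]='a': occ=0, LF[3]=C('a')+0=1+0=1
L[4]='c': occ=2, LF[4]=C('c')+2=4+2=6
L[5]='c': occ=3, LF[5]=C('c')+3=4+3=7
L[6]='a': occ=1, LF[6]=C('a')+1=1+1=2
L[7]='b': occ=0, LF[7]=C('b')+0=3+0=3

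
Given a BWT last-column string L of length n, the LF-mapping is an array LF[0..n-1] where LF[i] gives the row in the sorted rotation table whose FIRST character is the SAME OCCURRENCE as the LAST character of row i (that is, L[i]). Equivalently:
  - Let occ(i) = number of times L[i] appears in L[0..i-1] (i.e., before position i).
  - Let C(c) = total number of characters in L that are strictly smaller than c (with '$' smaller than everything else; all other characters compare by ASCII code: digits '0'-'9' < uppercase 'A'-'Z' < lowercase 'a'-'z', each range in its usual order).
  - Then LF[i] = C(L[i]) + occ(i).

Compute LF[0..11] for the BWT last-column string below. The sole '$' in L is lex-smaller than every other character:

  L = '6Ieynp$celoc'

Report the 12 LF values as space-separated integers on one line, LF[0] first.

Char counts: '$':1, '6':1, 'I':1, 'c':2, 'e':2, 'l':1, 'n':1, 'o':1, 'p':1, 'y':1
C (first-col start): C('$')=0, C('6')=1, C('I')=2, C('c')=3, C('e')=5, C('l')=7, C('n')=8, C('o')=9, C('p')=10, C('y')=11
L[0]='6': occ=0, LF[0]=C('6')+0=1+0=1
L[1]='I': occ=0, LF[1]=C('I')+0=2+0=2
L[2]='e': occ=0, LF[2]=C('e')+0=5+0=5
L[3]='y': occ=0, LF[3]=C('y')+0=11+0=11
L[4]='n': occ=0, LF[4]=C('n')+0=8+0=8
L[5]='p': occ=0, LF[5]=C('p')+0=10+0=10
L[6]='$': occ=0, LF[6]=C('$')+0=0+0=0
L[7]='c': occ=0, LF[7]=C('c')+0=3+0=3
L[8]='e': occ=1, LF[8]=C('e')+1=5+1=6
L[9]='l': occ=0, LF[9]=C('l')+0=7+0=7
L[10]='o': occ=0, LF[10]=C('o')+0=9+0=9
L[11]='c': occ=1, LF[11]=C('c')+1=3+1=4

Answer: 1 2 5 11 8 10 0 3 6 7 9 4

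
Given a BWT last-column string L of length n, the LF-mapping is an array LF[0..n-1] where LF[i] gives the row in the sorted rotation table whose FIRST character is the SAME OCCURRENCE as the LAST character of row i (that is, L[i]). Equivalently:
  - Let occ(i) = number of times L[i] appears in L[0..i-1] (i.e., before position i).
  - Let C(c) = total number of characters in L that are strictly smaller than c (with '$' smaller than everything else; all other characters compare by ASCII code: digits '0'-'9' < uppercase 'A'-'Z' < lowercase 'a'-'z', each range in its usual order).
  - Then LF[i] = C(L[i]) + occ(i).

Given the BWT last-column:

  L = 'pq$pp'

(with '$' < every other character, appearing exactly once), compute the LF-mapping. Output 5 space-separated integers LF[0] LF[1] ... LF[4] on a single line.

Answer: 1 4 0 2 3

Derivation:
Char counts: '$':1, 'p':3, 'q':1
C (first-col start): C('$')=0, C('p')=1, C('q')=4
L[0]='p': occ=0, LF[0]=C('p')+0=1+0=1
L[1]='q': occ=0, LF[1]=C('q')+0=4+0=4
L[2]='$': occ=0, LF[2]=C('$')+0=0+0=0
L[3]='p': occ=1, LF[3]=C('p')+1=1+1=2
L[4]='p': occ=2, LF[4]=C('p')+2=1+2=3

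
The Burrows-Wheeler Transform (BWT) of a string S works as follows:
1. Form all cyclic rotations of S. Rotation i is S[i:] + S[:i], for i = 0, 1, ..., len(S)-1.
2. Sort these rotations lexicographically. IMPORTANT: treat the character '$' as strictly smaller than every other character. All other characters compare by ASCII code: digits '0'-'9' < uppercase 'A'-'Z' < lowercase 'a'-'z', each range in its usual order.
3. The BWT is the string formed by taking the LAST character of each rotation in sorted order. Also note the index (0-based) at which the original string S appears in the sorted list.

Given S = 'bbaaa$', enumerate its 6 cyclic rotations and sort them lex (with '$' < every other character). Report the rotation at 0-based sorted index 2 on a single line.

Answer: aa$bba

Derivation:
All 6 rotations (rotation i = S[i:]+S[:i]):
  rot[0] = bbaaa$
  rot[1] = baaa$b
  rot[2] = aaa$bb
  rot[3] = aa$bba
  rot[4] = a$bbaa
  rot[5] = $bbaaa
Sorted (with $ < everything):
  sorted[0] = $bbaaa
  sorted[1] = a$bbaa
  sorted[2] = aa$bba
  sorted[3] = aaa$bb
  sorted[4] = baaa$b
  sorted[5] = bbaaa$
sorted[2] = aa$bba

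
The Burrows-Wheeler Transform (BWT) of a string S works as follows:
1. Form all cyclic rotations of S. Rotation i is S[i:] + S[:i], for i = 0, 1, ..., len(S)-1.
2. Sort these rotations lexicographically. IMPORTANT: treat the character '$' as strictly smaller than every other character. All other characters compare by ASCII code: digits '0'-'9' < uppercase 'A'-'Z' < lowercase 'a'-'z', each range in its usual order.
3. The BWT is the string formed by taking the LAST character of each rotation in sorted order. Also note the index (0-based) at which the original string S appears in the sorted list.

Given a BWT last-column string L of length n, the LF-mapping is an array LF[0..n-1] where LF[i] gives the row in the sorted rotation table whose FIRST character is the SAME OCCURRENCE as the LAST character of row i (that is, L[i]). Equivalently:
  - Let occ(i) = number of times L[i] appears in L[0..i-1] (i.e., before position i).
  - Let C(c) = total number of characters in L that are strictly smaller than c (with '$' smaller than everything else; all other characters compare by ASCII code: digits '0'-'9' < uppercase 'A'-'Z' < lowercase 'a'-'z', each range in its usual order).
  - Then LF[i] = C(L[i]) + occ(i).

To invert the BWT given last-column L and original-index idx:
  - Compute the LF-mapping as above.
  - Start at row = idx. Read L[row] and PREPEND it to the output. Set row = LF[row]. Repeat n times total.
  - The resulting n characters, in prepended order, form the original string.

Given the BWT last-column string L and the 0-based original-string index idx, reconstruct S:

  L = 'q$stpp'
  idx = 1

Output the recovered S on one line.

LF mapping: 3 0 4 5 1 2
Walk LF starting at row 1, prepending L[row]:
  step 1: row=1, L[1]='$', prepend. Next row=LF[1]=0
  step 2: row=0, L[0]='q', prepend. Next row=LF[0]=3
  step 3: row=3, L[3]='t', prepend. Next row=LF[3]=5
  step 4: row=5, L[5]='p', prepend. Next row=LF[5]=2
  step 5: row=2, L[2]='s', prepend. Next row=LF[2]=4
  step 6: row=4, L[4]='p', prepend. Next row=LF[4]=1
Reversed output: psptq$

Answer: psptq$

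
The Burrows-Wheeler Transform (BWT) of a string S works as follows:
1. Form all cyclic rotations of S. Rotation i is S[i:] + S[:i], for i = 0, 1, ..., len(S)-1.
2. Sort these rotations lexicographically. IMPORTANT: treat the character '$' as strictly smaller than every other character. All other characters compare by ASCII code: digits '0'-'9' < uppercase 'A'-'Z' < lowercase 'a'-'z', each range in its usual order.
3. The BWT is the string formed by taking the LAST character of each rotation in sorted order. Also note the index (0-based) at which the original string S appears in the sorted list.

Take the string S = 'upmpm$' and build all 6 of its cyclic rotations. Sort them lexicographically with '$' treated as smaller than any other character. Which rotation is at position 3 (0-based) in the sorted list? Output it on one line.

Answer: pm$upm

Derivation:
All 6 rotations (rotation i = S[i:]+S[:i]):
  rot[0] = upmpm$
  rot[1] = pmpm$u
  rot[2] = mpm$up
  rot[3] = pm$upm
  rot[4] = m$upmp
  rot[5] = $upmpm
Sorted (with $ < everything):
  sorted[0] = $upmpm
  sorted[1] = m$upmp
  sorted[2] = mpm$up
  sorted[3] = pm$upm
  sorted[4] = pmpm$u
  sorted[5] = upmpm$
sorted[3] = pm$upm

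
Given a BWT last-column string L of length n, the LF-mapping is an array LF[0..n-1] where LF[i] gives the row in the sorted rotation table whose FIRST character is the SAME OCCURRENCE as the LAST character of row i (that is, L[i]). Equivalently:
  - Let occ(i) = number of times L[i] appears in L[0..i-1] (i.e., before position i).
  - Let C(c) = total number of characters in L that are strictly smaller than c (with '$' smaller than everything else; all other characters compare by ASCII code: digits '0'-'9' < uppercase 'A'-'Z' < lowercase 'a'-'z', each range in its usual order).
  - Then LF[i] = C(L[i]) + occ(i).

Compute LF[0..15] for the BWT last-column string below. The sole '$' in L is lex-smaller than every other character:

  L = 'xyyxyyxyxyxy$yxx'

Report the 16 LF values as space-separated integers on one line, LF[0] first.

Answer: 1 8 9 2 10 11 3 12 4 13 5 14 0 15 6 7

Derivation:
Char counts: '$':1, 'x':7, 'y':8
C (first-col start): C('$')=0, C('x')=1, C('y')=8
L[0]='x': occ=0, LF[0]=C('x')+0=1+0=1
L[1]='y': occ=0, LF[1]=C('y')+0=8+0=8
L[2]='y': occ=1, LF[2]=C('y')+1=8+1=9
L[3]='x': occ=1, LF[3]=C('x')+1=1+1=2
L[4]='y': occ=2, LF[4]=C('y')+2=8+2=10
L[5]='y': occ=3, LF[5]=C('y')+3=8+3=11
L[6]='x': occ=2, LF[6]=C('x')+2=1+2=3
L[7]='y': occ=4, LF[7]=C('y')+4=8+4=12
L[8]='x': occ=3, LF[8]=C('x')+3=1+3=4
L[9]='y': occ=5, LF[9]=C('y')+5=8+5=13
L[10]='x': occ=4, LF[10]=C('x')+4=1+4=5
L[11]='y': occ=6, LF[11]=C('y')+6=8+6=14
L[12]='$': occ=0, LF[12]=C('$')+0=0+0=0
L[13]='y': occ=7, LF[13]=C('y')+7=8+7=15
L[14]='x': occ=5, LF[14]=C('x')+5=1+5=6
L[15]='x': occ=6, LF[15]=C('x')+6=1+6=7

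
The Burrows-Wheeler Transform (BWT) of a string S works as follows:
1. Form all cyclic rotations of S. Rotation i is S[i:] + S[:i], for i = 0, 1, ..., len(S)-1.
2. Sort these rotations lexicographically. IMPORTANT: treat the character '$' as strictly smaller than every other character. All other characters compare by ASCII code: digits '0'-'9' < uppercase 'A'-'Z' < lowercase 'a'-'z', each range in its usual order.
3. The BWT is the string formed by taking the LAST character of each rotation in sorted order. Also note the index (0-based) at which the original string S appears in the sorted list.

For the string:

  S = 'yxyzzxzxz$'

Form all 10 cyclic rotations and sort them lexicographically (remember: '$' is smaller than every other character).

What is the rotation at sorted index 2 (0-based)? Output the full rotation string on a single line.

Answer: xz$yxyzzxz

Derivation:
All 10 rotations (rotation i = S[i:]+S[:i]):
  rot[0] = yxyzzxzxz$
  rot[1] = xyzzxzxz$y
  rot[2] = yzzxzxz$yx
  rot[3] = zzxzxz$yxy
  rot[4] = zxzxz$yxyz
  rot[5] = xzxz$yxyzz
  rot[6] = zxz$yxyzzx
  rot[7] = xz$yxyzzxz
  rot[8] = z$yxyzzxzx
  rot[9] = $yxyzzxzxz
Sorted (with $ < everything):
  sorted[0] = $yxyzzxzxz
  sorted[1] = xyzzxzxz$y
  sorted[2] = xz$yxyzzxz
  sorted[3] = xzxz$yxyzz
  sorted[4] = yxyzzxzxz$
  sorted[5] = yzzxzxz$yx
  sorted[6] = z$yxyzzxzx
  sorted[7] = zxz$yxyzzx
  sorted[8] = zxzxz$yxyz
  sorted[9] = zzxzxz$yxy
sorted[2] = xz$yxyzzxz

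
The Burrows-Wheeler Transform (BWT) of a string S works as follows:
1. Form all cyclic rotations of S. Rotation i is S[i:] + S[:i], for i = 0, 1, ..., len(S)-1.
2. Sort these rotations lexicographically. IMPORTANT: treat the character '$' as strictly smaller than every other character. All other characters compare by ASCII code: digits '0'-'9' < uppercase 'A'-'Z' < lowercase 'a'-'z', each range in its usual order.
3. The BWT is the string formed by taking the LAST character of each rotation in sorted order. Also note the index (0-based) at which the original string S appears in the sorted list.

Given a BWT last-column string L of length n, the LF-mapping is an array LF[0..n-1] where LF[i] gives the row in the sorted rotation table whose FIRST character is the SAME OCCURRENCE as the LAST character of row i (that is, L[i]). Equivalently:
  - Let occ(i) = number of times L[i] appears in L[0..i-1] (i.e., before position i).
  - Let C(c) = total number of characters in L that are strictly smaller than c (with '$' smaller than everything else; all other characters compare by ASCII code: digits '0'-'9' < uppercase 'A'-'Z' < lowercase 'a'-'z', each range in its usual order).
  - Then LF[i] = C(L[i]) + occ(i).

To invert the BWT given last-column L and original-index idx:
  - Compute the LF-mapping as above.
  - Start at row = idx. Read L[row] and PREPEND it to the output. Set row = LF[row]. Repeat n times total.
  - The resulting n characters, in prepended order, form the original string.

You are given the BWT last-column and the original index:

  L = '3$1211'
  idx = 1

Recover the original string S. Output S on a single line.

LF mapping: 5 0 1 4 2 3
Walk LF starting at row 1, prepending L[row]:
  step 1: row=1, L[1]='$', prepend. Next row=LF[1]=0
  step 2: row=0, L[0]='3', prepend. Next row=LF[0]=5
  step 3: row=5, L[5]='1', prepend. Next row=LF[5]=3
  step 4: row=3, L[3]='2', prepend. Next row=LF[3]=4
  step 5: row=4, L[4]='1', prepend. Next row=LF[4]=2
  step 6: row=2, L[2]='1', prepend. Next row=LF[2]=1
Reversed output: 11213$

Answer: 11213$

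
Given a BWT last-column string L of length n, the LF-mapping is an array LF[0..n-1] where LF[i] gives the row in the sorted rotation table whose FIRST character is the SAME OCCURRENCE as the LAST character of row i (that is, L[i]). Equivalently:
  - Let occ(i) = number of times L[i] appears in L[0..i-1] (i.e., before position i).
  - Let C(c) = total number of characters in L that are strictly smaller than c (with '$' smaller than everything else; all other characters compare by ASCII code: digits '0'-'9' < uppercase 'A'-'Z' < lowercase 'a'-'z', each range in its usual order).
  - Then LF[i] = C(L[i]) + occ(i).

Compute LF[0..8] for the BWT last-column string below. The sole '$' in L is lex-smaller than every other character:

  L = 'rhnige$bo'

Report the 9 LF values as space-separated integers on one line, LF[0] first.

Char counts: '$':1, 'b':1, 'e':1, 'g':1, 'h':1, 'i':1, 'n':1, 'o':1, 'r':1
C (first-col start): C('$')=0, C('b')=1, C('e')=2, C('g')=3, C('h')=4, C('i')=5, C('n')=6, C('o')=7, C('r')=8
L[0]='r': occ=0, LF[0]=C('r')+0=8+0=8
L[1]='h': occ=0, LF[1]=C('h')+0=4+0=4
L[2]='n': occ=0, LF[2]=C('n')+0=6+0=6
L[3]='i': occ=0, LF[3]=C('i')+0=5+0=5
L[4]='g': occ=0, LF[4]=C('g')+0=3+0=3
L[5]='e': occ=0, LF[5]=C('e')+0=2+0=2
L[6]='$': occ=0, LF[6]=C('$')+0=0+0=0
L[7]='b': occ=0, LF[7]=C('b')+0=1+0=1
L[8]='o': occ=0, LF[8]=C('o')+0=7+0=7

Answer: 8 4 6 5 3 2 0 1 7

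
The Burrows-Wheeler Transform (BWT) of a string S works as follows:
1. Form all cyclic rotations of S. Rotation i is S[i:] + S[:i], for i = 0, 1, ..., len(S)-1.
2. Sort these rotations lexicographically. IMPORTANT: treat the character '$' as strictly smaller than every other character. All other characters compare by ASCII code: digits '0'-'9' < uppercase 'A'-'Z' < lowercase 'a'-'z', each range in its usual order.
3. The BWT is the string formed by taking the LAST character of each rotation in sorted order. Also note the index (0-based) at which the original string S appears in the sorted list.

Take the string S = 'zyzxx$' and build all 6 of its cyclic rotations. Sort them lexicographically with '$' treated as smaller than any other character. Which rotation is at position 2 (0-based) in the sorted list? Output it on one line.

Answer: xx$zyz

Derivation:
All 6 rotations (rotation i = S[i:]+S[:i]):
  rot[0] = zyzxx$
  rot[1] = yzxx$z
  rot[2] = zxx$zy
  rot[3] = xx$zyz
  rot[4] = x$zyzx
  rot[5] = $zyzxx
Sorted (with $ < everything):
  sorted[0] = $zyzxx
  sorted[1] = x$zyzx
  sorted[2] = xx$zyz
  sorted[3] = yzxx$z
  sorted[4] = zxx$zy
  sorted[5] = zyzxx$
sorted[2] = xx$zyz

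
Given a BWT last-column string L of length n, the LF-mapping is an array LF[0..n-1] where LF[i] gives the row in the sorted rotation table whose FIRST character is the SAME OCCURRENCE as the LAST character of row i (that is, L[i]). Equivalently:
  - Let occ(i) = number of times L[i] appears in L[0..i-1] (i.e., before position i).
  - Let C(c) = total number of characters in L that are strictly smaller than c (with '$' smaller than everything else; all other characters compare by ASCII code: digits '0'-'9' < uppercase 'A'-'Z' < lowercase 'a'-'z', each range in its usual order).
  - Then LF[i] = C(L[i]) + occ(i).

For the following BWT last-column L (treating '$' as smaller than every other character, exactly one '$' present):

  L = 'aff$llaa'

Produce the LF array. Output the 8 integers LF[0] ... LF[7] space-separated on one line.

Answer: 1 4 5 0 6 7 2 3

Derivation:
Char counts: '$':1, 'a':3, 'f':2, 'l':2
C (first-col start): C('$')=0, C('a')=1, C('f')=4, C('l')=6
L[0]='a': occ=0, LF[0]=C('a')+0=1+0=1
L[1]='f': occ=0, LF[1]=C('f')+0=4+0=4
L[2]='f': occ=1, LF[2]=C('f')+1=4+1=5
L[3]='$': occ=0, LF[3]=C('$')+0=0+0=0
L[4]='l': occ=0, LF[4]=C('l')+0=6+0=6
L[5]='l': occ=1, LF[5]=C('l')+1=6+1=7
L[6]='a': occ=1, LF[6]=C('a')+1=1+1=2
L[7]='a': occ=2, LF[7]=C('a')+2=1+2=3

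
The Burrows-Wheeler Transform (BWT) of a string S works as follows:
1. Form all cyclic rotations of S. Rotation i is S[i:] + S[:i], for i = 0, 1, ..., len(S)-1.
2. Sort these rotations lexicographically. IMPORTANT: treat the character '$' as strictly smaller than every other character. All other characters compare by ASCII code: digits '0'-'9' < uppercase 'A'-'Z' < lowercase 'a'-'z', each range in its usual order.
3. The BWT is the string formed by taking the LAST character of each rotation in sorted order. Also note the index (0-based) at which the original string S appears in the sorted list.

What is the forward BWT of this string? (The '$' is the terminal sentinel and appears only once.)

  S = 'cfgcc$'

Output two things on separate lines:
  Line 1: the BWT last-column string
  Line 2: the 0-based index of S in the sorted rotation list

Answer: ccg$cf
3

Derivation:
All 6 rotations (rotation i = S[i:]+S[:i]):
  rot[0] = cfgcc$
  rot[1] = fgcc$c
  rot[2] = gcc$cf
  rot[3] = cc$cfg
  rot[4] = c$cfgc
  rot[5] = $cfgcc
Sorted (with $ < everything):
  sorted[0] = $cfgcc  (last char: 'c')
  sorted[1] = c$cfgc  (last char: 'c')
  sorted[2] = cc$cfg  (last char: 'g')
  sorted[3] = cfgcc$  (last char: '$')
  sorted[4] = fgcc$c  (last char: 'c')
  sorted[5] = gcc$cf  (last char: 'f')
Last column: ccg$cf
Original string S is at sorted index 3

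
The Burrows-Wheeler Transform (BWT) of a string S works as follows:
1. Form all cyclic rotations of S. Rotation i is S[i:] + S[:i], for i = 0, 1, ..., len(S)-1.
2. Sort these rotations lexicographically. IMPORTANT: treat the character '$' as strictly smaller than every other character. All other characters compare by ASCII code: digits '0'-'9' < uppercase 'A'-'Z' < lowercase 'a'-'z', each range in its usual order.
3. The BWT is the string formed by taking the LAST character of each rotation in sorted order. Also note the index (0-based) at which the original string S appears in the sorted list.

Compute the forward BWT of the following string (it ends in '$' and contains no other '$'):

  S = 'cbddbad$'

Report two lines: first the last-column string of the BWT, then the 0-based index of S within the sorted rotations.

Answer: dbdc$adb
4

Derivation:
All 8 rotations (rotation i = S[i:]+S[:i]):
  rot[0] = cbddbad$
  rot[1] = bddbad$c
  rot[2] = ddbad$cb
  rot[3] = dbad$cbd
  rot[4] = bad$cbdd
  rot[5] = ad$cbddb
  rot[6] = d$cbddba
  rot[7] = $cbddbad
Sorted (with $ < everything):
  sorted[0] = $cbddbad  (last char: 'd')
  sorted[1] = ad$cbddb  (last char: 'b')
  sorted[2] = bad$cbdd  (last char: 'd')
  sorted[3] = bddbad$c  (last char: 'c')
  sorted[4] = cbddbad$  (last char: '$')
  sorted[5] = d$cbddba  (last char: 'a')
  sorted[6] = dbad$cbd  (last char: 'd')
  sorted[7] = ddbad$cb  (last char: 'b')
Last column: dbdc$adb
Original string S is at sorted index 4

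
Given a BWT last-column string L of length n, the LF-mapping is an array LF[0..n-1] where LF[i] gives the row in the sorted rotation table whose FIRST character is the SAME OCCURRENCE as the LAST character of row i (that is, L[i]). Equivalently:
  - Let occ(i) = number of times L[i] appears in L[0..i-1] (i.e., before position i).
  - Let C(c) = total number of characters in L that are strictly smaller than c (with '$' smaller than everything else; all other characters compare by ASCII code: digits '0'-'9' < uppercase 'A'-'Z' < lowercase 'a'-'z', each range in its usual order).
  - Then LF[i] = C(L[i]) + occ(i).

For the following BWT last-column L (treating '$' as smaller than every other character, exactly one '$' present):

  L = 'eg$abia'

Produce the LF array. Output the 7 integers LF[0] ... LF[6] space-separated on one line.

Char counts: '$':1, 'a':2, 'b':1, 'e':1, 'g':1, 'i':1
C (first-col start): C('$')=0, C('a')=1, C('b')=3, C('e')=4, C('g')=5, C('i')=6
L[0]='e': occ=0, LF[0]=C('e')+0=4+0=4
L[1]='g': occ=0, LF[1]=C('g')+0=5+0=5
L[2]='$': occ=0, LF[2]=C('$')+0=0+0=0
L[3]='a': occ=0, LF[3]=C('a')+0=1+0=1
L[4]='b': occ=0, LF[4]=C('b')+0=3+0=3
L[5]='i': occ=0, LF[5]=C('i')+0=6+0=6
L[6]='a': occ=1, LF[6]=C('a')+1=1+1=2

Answer: 4 5 0 1 3 6 2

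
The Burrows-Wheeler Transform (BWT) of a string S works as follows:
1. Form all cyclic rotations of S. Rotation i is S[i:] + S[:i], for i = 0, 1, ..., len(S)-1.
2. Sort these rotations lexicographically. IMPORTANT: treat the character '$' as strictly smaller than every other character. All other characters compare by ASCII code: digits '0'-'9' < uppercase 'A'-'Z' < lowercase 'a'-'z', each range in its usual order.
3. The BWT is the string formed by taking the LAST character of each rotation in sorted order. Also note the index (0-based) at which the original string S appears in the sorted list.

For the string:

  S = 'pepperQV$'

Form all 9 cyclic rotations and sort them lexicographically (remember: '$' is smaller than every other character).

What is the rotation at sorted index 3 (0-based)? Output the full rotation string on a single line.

All 9 rotations (rotation i = S[i:]+S[:i]):
  rot[0] = pepperQV$
  rot[1] = epperQV$p
  rot[2] = pperQV$pe
  rot[3] = perQV$pep
  rot[4] = erQV$pepp
  rot[5] = rQV$peppe
  rot[6] = QV$pepper
  rot[7] = V$pepperQ
  rot[8] = $pepperQV
Sorted (with $ < everything):
  sorted[0] = $pepperQV
  sorted[1] = QV$pepper
  sorted[2] = V$pepperQ
  sorted[3] = epperQV$p
  sorted[4] = erQV$pepp
  sorted[5] = pepperQV$
  sorted[6] = perQV$pep
  sorted[7] = pperQV$pe
  sorted[8] = rQV$peppe
sorted[3] = epperQV$p

Answer: epperQV$p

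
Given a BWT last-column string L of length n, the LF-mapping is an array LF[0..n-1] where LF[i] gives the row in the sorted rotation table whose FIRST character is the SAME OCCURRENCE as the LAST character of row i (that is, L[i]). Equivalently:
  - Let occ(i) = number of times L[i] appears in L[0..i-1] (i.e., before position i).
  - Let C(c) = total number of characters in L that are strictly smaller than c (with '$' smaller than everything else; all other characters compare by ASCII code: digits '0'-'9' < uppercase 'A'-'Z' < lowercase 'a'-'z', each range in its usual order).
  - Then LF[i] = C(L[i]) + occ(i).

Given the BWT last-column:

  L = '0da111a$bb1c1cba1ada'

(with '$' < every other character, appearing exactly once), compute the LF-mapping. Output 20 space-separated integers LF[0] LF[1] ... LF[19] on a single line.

Answer: 1 18 8 2 3 4 9 0 13 14 5 16 6 17 15 10 7 11 19 12

Derivation:
Char counts: '$':1, '0':1, '1':6, 'a':5, 'b':3, 'c':2, 'd':2
C (first-col start): C('$')=0, C('0')=1, C('1')=2, C('a')=8, C('b')=13, C('c')=16, C('d')=18
L[0]='0': occ=0, LF[0]=C('0')+0=1+0=1
L[1]='d': occ=0, LF[1]=C('d')+0=18+0=18
L[2]='a': occ=0, LF[2]=C('a')+0=8+0=8
L[3]='1': occ=0, LF[3]=C('1')+0=2+0=2
L[4]='1': occ=1, LF[4]=C('1')+1=2+1=3
L[5]='1': occ=2, LF[5]=C('1')+2=2+2=4
L[6]='a': occ=1, LF[6]=C('a')+1=8+1=9
L[7]='$': occ=0, LF[7]=C('$')+0=0+0=0
L[8]='b': occ=0, LF[8]=C('b')+0=13+0=13
L[9]='b': occ=1, LF[9]=C('b')+1=13+1=14
L[10]='1': occ=3, LF[10]=C('1')+3=2+3=5
L[11]='c': occ=0, LF[11]=C('c')+0=16+0=16
L[12]='1': occ=4, LF[12]=C('1')+4=2+4=6
L[13]='c': occ=1, LF[13]=C('c')+1=16+1=17
L[14]='b': occ=2, LF[14]=C('b')+2=13+2=15
L[15]='a': occ=2, LF[15]=C('a')+2=8+2=10
L[16]='1': occ=5, LF[16]=C('1')+5=2+5=7
L[17]='a': occ=3, LF[17]=C('a')+3=8+3=11
L[18]='d': occ=1, LF[18]=C('d')+1=18+1=19
L[19]='a': occ=4, LF[19]=C('a')+4=8+4=12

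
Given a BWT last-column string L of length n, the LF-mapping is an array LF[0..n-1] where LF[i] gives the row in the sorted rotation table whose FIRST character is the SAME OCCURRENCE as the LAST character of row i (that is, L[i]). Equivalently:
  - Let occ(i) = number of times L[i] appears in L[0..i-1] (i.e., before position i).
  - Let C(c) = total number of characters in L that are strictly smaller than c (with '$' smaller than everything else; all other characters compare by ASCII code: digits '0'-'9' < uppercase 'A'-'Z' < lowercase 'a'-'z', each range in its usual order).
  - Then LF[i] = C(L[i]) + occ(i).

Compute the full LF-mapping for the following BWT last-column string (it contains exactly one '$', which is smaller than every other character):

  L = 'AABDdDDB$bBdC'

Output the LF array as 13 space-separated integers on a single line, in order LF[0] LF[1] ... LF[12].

Answer: 1 2 3 7 11 8 9 4 0 10 5 12 6

Derivation:
Char counts: '$':1, 'A':2, 'B':3, 'C':1, 'D':3, 'b':1, 'd':2
C (first-col start): C('$')=0, C('A')=1, C('B')=3, C('C')=6, C('D')=7, C('b')=10, C('d')=11
L[0]='A': occ=0, LF[0]=C('A')+0=1+0=1
L[1]='A': occ=1, LF[1]=C('A')+1=1+1=2
L[2]='B': occ=0, LF[2]=C('B')+0=3+0=3
L[3]='D': occ=0, LF[3]=C('D')+0=7+0=7
L[4]='d': occ=0, LF[4]=C('d')+0=11+0=11
L[5]='D': occ=1, LF[5]=C('D')+1=7+1=8
L[6]='D': occ=2, LF[6]=C('D')+2=7+2=9
L[7]='B': occ=1, LF[7]=C('B')+1=3+1=4
L[8]='$': occ=0, LF[8]=C('$')+0=0+0=0
L[9]='b': occ=0, LF[9]=C('b')+0=10+0=10
L[10]='B': occ=2, LF[10]=C('B')+2=3+2=5
L[11]='d': occ=1, LF[11]=C('d')+1=11+1=12
L[12]='C': occ=0, LF[12]=C('C')+0=6+0=6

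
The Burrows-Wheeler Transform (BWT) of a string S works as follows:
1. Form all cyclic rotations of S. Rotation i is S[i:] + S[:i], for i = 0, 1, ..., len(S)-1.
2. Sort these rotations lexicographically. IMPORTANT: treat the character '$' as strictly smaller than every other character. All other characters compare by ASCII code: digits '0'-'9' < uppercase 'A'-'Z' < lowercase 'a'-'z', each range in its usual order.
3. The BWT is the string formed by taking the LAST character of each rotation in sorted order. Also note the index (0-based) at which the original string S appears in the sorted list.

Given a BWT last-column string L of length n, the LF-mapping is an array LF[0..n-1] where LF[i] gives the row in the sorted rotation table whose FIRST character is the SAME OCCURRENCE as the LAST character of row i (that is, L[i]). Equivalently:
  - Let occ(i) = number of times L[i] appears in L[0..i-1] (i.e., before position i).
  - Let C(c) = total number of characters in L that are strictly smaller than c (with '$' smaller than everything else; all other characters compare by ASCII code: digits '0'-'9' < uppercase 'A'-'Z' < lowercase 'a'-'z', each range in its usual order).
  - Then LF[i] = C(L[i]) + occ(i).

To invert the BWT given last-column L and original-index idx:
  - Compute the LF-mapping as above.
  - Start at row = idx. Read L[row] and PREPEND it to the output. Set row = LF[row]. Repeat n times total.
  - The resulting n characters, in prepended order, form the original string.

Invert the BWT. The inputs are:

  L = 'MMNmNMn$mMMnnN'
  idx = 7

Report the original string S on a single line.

LF mapping: 1 2 6 9 7 3 11 0 10 4 5 12 13 8
Walk LF starting at row 7, prepending L[row]:
  step 1: row=7, L[7]='$', prepend. Next row=LF[7]=0
  step 2: row=0, L[0]='M', prepend. Next row=LF[0]=1
  step 3: row=1, L[1]='M', prepend. Next row=LF[1]=2
  step 4: row=2, L[2]='N', prepend. Next row=LF[2]=6
  step 5: row=6, L[6]='n', prepend. Next row=LF[6]=11
  step 6: row=11, L[11]='n', prepend. Next row=LF[11]=12
  step 7: row=12, L[12]='n', prepend. Next row=LF[12]=13
  step 8: row=13, L[13]='N', prepend. Next row=LF[13]=8
  step 9: row=8, L[8]='m', prepend. Next row=LF[8]=10
  step 10: row=10, L[10]='M', prepend. Next row=LF[10]=5
  step 11: row=5, L[5]='M', prepend. Next row=LF[5]=3
  step 12: row=3, L[3]='m', prepend. Next row=LF[3]=9
  step 13: row=9, L[9]='M', prepend. Next row=LF[9]=4
  step 14: row=4, L[4]='N', prepend. Next row=LF[4]=7
Reversed output: NMmMMmNnnnNMM$

Answer: NMmMMmNnnnNMM$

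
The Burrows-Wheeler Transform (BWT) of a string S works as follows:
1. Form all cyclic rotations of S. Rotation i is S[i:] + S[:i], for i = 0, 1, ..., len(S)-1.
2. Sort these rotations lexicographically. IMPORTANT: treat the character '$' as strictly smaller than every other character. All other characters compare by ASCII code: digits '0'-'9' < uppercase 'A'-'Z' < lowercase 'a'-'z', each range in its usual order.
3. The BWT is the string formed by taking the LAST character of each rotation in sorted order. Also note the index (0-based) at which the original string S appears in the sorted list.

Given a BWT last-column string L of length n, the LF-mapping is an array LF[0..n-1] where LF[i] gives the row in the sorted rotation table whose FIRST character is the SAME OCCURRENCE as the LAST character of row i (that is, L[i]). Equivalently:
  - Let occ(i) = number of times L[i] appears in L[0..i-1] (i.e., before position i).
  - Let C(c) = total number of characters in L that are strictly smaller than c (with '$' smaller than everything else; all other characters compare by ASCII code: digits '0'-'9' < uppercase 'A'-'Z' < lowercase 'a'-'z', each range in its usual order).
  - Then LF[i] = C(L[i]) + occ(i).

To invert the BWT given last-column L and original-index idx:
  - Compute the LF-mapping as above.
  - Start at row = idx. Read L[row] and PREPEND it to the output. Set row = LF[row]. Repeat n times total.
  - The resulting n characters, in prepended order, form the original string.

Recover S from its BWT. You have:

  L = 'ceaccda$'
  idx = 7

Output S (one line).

LF mapping: 3 7 1 4 5 6 2 0
Walk LF starting at row 7, prepending L[row]:
  step 1: row=7, L[7]='$', prepend. Next row=LF[7]=0
  step 2: row=0, L[0]='c', prepend. Next row=LF[0]=3
  step 3: row=3, L[3]='c', prepend. Next row=LF[3]=4
  step 4: row=4, L[4]='c', prepend. Next row=LF[4]=5
  step 5: row=5, L[5]='d', prepend. Next row=LF[5]=6
  step 6: row=6, L[6]='a', prepend. Next row=LF[6]=2
  step 7: row=2, L[2]='a', prepend. Next row=LF[2]=1
  step 8: row=1, L[1]='e', prepend. Next row=LF[1]=7
Reversed output: eaadccc$

Answer: eaadccc$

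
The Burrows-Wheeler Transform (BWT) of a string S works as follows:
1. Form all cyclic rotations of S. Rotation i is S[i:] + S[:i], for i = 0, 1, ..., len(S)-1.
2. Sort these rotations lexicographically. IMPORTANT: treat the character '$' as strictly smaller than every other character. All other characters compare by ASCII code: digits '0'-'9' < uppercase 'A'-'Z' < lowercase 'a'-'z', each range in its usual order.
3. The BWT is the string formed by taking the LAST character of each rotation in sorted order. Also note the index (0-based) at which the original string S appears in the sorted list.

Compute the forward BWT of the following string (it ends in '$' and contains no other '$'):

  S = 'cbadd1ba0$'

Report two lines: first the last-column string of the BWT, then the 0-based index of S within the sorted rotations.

Answer: 0adbb1c$da
7

Derivation:
All 10 rotations (rotation i = S[i:]+S[:i]):
  rot[0] = cbadd1ba0$
  rot[1] = badd1ba0$c
  rot[2] = add1ba0$cb
  rot[3] = dd1ba0$cba
  rot[4] = d1ba0$cbad
  rot[5] = 1ba0$cbadd
  rot[6] = ba0$cbadd1
  rot[7] = a0$cbadd1b
  rot[8] = 0$cbadd1ba
  rot[9] = $cbadd1ba0
Sorted (with $ < everything):
  sorted[0] = $cbadd1ba0  (last char: '0')
  sorted[1] = 0$cbadd1ba  (last char: 'a')
  sorted[2] = 1ba0$cbadd  (last char: 'd')
  sorted[3] = a0$cbadd1b  (last char: 'b')
  sorted[4] = add1ba0$cb  (last char: 'b')
  sorted[5] = ba0$cbadd1  (last char: '1')
  sorted[6] = badd1ba0$c  (last char: 'c')
  sorted[7] = cbadd1ba0$  (last char: '$')
  sorted[8] = d1ba0$cbad  (last char: 'd')
  sorted[9] = dd1ba0$cba  (last char: 'a')
Last column: 0adbb1c$da
Original string S is at sorted index 7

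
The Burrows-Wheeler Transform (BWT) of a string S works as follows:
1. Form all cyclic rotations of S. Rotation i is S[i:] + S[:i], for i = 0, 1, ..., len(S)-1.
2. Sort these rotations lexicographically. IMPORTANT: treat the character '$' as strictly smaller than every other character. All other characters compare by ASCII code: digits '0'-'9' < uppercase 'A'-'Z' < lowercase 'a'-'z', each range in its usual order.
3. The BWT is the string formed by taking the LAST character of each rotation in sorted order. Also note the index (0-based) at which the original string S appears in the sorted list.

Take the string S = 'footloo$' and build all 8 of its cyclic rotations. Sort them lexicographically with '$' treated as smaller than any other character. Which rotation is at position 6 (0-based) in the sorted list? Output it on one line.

Answer: otloo$fo

Derivation:
All 8 rotations (rotation i = S[i:]+S[:i]):
  rot[0] = footloo$
  rot[1] = ootloo$f
  rot[2] = otloo$fo
  rot[3] = tloo$foo
  rot[4] = loo$foot
  rot[5] = oo$footl
  rot[6] = o$footlo
  rot[7] = $footloo
Sorted (with $ < everything):
  sorted[0] = $footloo
  sorted[1] = footloo$
  sorted[2] = loo$foot
  sorted[3] = o$footlo
  sorted[4] = oo$footl
  sorted[5] = ootloo$f
  sorted[6] = otloo$fo
  sorted[7] = tloo$foo
sorted[6] = otloo$fo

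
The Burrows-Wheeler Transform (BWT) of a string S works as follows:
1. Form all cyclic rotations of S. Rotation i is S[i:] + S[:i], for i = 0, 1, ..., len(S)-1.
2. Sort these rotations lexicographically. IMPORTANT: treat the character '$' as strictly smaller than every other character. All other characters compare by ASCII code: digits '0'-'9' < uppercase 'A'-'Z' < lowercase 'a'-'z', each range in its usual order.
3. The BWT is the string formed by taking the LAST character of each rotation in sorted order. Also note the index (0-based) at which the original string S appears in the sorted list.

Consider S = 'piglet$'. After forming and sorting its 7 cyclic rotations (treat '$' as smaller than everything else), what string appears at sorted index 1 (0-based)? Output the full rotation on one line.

All 7 rotations (rotation i = S[i:]+S[:i]):
  rot[0] = piglet$
  rot[1] = iglet$p
  rot[2] = glet$pi
  rot[3] = let$pig
  rot[4] = et$pigl
  rot[5] = t$pigle
  rot[6] = $piglet
Sorted (with $ < everything):
  sorted[0] = $piglet
  sorted[1] = et$pigl
  sorted[2] = glet$pi
  sorted[3] = iglet$p
  sorted[4] = let$pig
  sorted[5] = piglet$
  sorted[6] = t$pigle
sorted[1] = et$pigl

Answer: et$pigl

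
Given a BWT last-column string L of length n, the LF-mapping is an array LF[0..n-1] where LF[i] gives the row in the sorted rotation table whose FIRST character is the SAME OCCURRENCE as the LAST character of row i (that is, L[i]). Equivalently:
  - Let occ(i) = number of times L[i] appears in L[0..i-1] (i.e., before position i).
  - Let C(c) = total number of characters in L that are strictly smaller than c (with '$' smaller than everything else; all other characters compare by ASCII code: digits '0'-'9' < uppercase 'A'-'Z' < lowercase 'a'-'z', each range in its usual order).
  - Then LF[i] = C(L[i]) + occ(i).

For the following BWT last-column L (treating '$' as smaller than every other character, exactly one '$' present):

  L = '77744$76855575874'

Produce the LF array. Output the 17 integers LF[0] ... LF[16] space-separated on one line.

Answer: 9 10 11 1 2 0 12 8 15 4 5 6 13 7 16 14 3

Derivation:
Char counts: '$':1, '4':3, '5':4, '6':1, '7':6, '8':2
C (first-col start): C('$')=0, C('4')=1, C('5')=4, C('6')=8, C('7')=9, C('8')=15
L[0]='7': occ=0, LF[0]=C('7')+0=9+0=9
L[1]='7': occ=1, LF[1]=C('7')+1=9+1=10
L[2]='7': occ=2, LF[2]=C('7')+2=9+2=11
L[3]='4': occ=0, LF[3]=C('4')+0=1+0=1
L[4]='4': occ=1, LF[4]=C('4')+1=1+1=2
L[5]='$': occ=0, LF[5]=C('$')+0=0+0=0
L[6]='7': occ=3, LF[6]=C('7')+3=9+3=12
L[7]='6': occ=0, LF[7]=C('6')+0=8+0=8
L[8]='8': occ=0, LF[8]=C('8')+0=15+0=15
L[9]='5': occ=0, LF[9]=C('5')+0=4+0=4
L[10]='5': occ=1, LF[10]=C('5')+1=4+1=5
L[11]='5': occ=2, LF[11]=C('5')+2=4+2=6
L[12]='7': occ=4, LF[12]=C('7')+4=9+4=13
L[13]='5': occ=3, LF[13]=C('5')+3=4+3=7
L[14]='8': occ=1, LF[14]=C('8')+1=15+1=16
L[15]='7': occ=5, LF[15]=C('7')+5=9+5=14
L[16]='4': occ=2, LF[16]=C('4')+2=1+2=3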